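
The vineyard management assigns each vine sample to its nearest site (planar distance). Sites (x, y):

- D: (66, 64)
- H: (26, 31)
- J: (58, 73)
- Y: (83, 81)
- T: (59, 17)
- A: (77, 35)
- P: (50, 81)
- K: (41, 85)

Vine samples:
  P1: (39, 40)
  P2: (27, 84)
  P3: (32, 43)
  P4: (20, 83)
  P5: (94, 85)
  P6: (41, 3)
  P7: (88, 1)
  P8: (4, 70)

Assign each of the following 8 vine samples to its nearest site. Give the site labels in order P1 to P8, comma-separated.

P1 → H (d²=250.00)
P2 → K (d²=197.00)
P3 → H (d²=180.00)
P4 → K (d²=445.00)
P5 → Y (d²=137.00)
P6 → T (d²=520.00)
P7 → T (d²=1097.00)
P8 → K (d²=1594.00)

H, K, H, K, Y, T, T, K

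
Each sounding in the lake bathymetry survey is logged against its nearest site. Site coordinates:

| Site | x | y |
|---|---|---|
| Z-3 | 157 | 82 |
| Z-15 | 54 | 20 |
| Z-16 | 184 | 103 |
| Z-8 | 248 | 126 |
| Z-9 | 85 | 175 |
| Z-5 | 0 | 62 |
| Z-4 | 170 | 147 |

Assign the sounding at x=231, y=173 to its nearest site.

Z-8

Squared distances to each site:
Z-3: 13757.000; Z-15: 54738.000; Z-16: 7109.000; Z-8: 2498.000; Z-9: 21320.000; Z-5: 65682.000; Z-4: 4397.000.
Minimum at Z-8.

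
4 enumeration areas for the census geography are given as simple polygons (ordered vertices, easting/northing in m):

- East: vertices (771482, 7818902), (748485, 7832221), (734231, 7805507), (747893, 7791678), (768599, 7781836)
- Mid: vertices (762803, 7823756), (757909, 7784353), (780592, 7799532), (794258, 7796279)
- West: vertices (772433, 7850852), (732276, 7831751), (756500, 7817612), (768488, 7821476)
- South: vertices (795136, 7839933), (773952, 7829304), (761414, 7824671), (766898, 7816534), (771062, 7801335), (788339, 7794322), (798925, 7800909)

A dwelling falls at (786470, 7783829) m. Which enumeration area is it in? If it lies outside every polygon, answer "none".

Cast a ray rightward from (786470, 7783829). For each polygon, the edges (by vertex number in listed order) whose endpoints lie on opposite sides of northing = 7783829, where each meets that height, and whether that is right or left of the point:
East: 4–5 at easting≈764406.0 (left), 5–1 at easting≈768754.0 (left) → 0 crossings.
Mid: no edge straddles that height → 0 crossings.
West: no edge straddles that height → 0 crossings.
South: no edge straddles that height → 0 crossings.
All counts are even, so the point lies outside every listed polygon.

none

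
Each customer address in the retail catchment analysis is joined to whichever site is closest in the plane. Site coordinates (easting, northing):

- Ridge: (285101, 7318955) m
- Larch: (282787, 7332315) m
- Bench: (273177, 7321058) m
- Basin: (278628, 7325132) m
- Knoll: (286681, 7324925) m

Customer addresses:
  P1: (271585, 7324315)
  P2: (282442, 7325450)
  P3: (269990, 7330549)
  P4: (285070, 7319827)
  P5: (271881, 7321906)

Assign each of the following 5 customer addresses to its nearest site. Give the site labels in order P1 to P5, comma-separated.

Bench, Basin, Bench, Ridge, Bench

P1 → Bench (d²=13142513.00)
P2 → Basin (d²=14647720.00)
P3 → Bench (d²=100236050.00)
P4 → Ridge (d²=761345.00)
P5 → Bench (d²=2398720.00)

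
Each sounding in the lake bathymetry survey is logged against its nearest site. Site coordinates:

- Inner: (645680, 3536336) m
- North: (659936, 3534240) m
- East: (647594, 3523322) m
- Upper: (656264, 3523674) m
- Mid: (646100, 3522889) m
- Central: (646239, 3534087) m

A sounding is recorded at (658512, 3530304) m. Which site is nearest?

North

Squared distances to each site:
Inner: 201045248.000; North: 17519872.000; East: 167951048.000; Upper: 49010404.000; Mid: 209039969.000; Central: 164937618.000.
Minimum at North.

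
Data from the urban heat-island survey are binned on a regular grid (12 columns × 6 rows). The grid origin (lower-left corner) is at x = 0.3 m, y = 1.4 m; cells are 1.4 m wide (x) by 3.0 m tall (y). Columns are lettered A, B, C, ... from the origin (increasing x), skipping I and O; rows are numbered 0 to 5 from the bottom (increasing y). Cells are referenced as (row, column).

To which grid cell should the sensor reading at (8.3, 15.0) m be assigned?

Column index: ⌊(8.3 − 0.3) / 1.4⌋ = ⌊5.714⌋ = 5 → column F
Row offset from origin: ⌊(15.0 − 1.4) / 3.0⌋ = ⌊4.533⌋ = 4 → row 4

(4, F)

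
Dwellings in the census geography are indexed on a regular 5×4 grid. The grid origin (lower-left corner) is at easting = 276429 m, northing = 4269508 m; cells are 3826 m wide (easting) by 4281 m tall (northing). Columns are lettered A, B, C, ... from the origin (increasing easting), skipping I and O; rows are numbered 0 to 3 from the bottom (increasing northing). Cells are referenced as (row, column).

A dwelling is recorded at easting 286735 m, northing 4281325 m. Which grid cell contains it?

(2, C)

Column index: ⌊(286735 − 276429) / 3826⌋ = ⌊2.694⌋ = 2 → column C
Row offset from origin: ⌊(4281325 − 4269508) / 4281⌋ = ⌊2.760⌋ = 2 → row 2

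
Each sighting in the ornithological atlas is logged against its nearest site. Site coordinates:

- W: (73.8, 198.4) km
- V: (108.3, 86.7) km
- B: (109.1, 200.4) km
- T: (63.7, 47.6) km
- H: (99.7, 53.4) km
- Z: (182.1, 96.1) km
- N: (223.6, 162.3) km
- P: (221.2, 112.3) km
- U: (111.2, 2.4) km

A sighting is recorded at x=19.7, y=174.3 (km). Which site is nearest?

Squared distances to each site:
W: 3507.620; V: 15523.720; B: 8673.570; T: 17988.890; H: 21016.810; Z: 32489.000; N: 41719.210; P: 44446.250; U: 37921.860.
Minimum at W.

W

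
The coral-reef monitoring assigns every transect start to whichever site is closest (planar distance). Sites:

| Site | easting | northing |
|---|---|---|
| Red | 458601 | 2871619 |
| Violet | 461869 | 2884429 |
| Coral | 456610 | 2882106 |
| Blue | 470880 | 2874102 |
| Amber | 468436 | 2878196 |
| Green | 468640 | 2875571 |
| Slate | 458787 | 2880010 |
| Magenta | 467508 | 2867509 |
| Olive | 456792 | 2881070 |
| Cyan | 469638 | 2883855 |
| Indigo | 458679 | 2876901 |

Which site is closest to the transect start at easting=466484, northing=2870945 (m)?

Squared distances to each site:
Red: 62595965.000; Violet: 203116481.000; Coral: 222063797.000; Blue: 29291465.000; Amber: 56387305.000; Green: 26048212.000; Slate: 141418034.000; Magenta: 12854672.000; Olive: 196450489.000; Cyan: 176615816.000; Indigo: 96391961.000.
Minimum at Magenta.

Magenta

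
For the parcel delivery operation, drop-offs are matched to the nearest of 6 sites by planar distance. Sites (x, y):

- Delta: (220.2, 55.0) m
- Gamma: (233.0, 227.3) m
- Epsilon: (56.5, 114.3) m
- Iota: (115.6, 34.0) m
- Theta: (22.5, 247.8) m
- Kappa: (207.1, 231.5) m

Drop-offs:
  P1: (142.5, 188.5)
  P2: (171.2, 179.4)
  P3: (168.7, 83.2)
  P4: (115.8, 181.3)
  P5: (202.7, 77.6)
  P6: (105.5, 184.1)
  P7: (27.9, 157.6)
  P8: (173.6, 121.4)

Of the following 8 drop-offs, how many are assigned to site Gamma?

P1 → Kappa
P2 → Kappa
P3 → Delta
P4 → Epsilon
P5 → Delta
P6 → Epsilon
P7 → Epsilon
P8 → Delta
0 of the 8 go to Gamma.

0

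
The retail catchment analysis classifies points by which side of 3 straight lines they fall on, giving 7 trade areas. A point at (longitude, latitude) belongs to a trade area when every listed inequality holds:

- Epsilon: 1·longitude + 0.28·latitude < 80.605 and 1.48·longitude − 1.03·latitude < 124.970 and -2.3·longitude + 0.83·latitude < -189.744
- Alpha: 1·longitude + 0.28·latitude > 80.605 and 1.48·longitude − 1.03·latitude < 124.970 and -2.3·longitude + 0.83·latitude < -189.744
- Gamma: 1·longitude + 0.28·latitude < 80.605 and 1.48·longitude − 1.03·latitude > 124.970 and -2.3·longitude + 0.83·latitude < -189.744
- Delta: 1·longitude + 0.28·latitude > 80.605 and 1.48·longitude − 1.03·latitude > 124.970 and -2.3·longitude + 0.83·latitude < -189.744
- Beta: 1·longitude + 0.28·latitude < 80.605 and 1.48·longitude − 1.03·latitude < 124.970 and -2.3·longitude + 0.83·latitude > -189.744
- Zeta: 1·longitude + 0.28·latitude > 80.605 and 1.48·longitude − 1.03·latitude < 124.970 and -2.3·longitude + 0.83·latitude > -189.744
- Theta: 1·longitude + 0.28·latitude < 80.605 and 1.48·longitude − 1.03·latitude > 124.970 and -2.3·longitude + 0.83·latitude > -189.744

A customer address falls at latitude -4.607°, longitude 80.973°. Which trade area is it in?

Epsilon

1·80.973 + 0.28·-4.607 = 79.683, which is < 80.605
1.48·80.973 − 1.03·-4.607 = 124.585, which is < 124.970
-2.3·80.973 + 0.83·-4.607 = -190.062, which is < -189.744
This sign pattern matches Epsilon.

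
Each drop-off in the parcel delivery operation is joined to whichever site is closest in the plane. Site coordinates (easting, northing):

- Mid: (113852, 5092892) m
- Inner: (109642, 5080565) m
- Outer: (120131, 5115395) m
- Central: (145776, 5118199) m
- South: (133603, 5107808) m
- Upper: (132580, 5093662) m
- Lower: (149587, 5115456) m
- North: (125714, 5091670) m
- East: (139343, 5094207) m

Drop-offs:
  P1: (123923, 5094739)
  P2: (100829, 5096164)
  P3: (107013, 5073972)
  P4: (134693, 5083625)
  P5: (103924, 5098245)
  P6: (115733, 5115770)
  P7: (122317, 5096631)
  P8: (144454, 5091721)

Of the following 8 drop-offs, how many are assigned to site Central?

0

P1 → North
P2 → Mid
P3 → Inner
P4 → Upper
P5 → Mid
P6 → Outer
P7 → North
P8 → East
0 of the 8 go to Central.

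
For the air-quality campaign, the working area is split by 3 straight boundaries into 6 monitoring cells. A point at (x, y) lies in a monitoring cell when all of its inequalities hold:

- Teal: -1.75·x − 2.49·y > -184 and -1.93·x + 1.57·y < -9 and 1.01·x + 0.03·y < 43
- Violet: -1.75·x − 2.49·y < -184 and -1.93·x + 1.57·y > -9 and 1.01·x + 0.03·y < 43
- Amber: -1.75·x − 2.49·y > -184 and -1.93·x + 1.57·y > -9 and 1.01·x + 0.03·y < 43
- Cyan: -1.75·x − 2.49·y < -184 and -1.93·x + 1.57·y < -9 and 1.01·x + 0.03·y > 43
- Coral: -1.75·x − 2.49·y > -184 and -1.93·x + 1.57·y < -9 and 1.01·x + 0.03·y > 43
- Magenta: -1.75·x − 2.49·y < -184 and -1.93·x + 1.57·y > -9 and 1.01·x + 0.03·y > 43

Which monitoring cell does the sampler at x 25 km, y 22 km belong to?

Teal

-1.75·25 − 2.49·22 = -98.530, which is > -184
-1.93·25 + 1.57·22 = -13.710, which is < -9
1.01·25 + 0.03·22 = 25.910, which is < 43
This sign pattern matches Teal.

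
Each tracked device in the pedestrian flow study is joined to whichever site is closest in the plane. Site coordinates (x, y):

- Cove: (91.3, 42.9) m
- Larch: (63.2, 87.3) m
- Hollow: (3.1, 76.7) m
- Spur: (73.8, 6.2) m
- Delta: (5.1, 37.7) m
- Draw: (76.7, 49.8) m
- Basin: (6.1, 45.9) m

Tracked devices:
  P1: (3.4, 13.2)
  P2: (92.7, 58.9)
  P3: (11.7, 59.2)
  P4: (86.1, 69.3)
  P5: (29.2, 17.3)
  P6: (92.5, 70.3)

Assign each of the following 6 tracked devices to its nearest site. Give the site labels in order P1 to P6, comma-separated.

Delta, Cove, Basin, Draw, Delta, Draw

P1 → Delta (d²=603.14)
P2 → Cove (d²=257.96)
P3 → Basin (d²=208.25)
P4 → Draw (d²=468.61)
P5 → Delta (d²=996.97)
P6 → Draw (d²=669.89)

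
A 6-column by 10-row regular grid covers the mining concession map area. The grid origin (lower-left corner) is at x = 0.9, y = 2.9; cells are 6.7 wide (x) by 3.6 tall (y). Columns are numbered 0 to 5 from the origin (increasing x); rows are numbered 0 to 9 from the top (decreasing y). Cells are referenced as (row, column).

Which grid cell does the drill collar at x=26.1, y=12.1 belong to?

Column index: ⌊(26.1 − 0.9) / 6.7⌋ = ⌊3.761⌋ = 3
Row offset from origin: ⌊(12.1 − 2.9) / 3.6⌋ = ⌊2.556⌋ = 2 → row 7 (counted from top)

(7, 3)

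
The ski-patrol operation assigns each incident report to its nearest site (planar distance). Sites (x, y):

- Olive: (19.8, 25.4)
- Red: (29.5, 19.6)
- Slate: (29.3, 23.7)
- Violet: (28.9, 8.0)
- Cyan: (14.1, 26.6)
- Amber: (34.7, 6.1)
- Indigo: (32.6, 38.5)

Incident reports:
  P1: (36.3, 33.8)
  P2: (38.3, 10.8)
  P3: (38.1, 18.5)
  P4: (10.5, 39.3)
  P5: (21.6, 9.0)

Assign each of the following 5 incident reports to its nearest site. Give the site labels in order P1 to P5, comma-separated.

P1 → Indigo (d²=35.78)
P2 → Amber (d²=35.05)
P3 → Red (d²=75.17)
P4 → Cyan (d²=174.25)
P5 → Violet (d²=54.29)

Indigo, Amber, Red, Cyan, Violet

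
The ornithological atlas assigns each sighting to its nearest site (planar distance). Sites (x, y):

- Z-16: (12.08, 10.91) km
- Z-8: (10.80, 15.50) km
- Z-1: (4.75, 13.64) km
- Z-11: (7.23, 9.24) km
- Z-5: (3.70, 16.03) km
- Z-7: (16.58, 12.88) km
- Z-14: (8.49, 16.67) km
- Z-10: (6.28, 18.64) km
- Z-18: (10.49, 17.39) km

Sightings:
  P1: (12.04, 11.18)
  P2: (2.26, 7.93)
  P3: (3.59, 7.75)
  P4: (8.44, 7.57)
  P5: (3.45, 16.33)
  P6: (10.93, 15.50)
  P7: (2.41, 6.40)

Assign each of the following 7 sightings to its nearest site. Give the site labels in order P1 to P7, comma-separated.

Z-16, Z-11, Z-11, Z-11, Z-5, Z-8, Z-11

P1 → Z-16 (d²=0.07)
P2 → Z-11 (d²=26.42)
P3 → Z-11 (d²=15.47)
P4 → Z-11 (d²=4.25)
P5 → Z-5 (d²=0.15)
P6 → Z-8 (d²=0.02)
P7 → Z-11 (d²=31.30)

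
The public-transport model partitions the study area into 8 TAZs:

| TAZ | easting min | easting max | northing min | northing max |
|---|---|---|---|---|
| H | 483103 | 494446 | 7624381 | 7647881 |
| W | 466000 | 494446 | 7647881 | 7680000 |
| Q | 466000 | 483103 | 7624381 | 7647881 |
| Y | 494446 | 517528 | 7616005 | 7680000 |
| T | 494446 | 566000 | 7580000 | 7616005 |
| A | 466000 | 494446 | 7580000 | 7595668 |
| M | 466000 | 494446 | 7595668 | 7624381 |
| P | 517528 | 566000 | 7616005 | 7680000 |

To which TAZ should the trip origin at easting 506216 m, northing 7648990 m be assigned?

The point has easting = 506216 and northing = 7648990.
Only Y satisfies 494446 ≤ easting ≤ 517528 and 7616005 ≤ northing ≤ 7680000.

Y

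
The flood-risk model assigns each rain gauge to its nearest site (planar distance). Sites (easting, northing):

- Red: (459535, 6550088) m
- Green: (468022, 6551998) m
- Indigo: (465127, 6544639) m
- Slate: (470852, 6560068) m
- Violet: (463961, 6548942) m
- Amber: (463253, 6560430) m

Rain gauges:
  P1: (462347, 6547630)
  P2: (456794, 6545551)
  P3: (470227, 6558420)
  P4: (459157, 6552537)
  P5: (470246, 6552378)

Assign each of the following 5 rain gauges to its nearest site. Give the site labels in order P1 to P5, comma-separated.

P1 → Violet (d²=4326340.00)
P2 → Red (d²=28097450.00)
P3 → Slate (d²=3106529.00)
P4 → Red (d²=6140485.00)
P5 → Green (d²=5090576.00)

Violet, Red, Slate, Red, Green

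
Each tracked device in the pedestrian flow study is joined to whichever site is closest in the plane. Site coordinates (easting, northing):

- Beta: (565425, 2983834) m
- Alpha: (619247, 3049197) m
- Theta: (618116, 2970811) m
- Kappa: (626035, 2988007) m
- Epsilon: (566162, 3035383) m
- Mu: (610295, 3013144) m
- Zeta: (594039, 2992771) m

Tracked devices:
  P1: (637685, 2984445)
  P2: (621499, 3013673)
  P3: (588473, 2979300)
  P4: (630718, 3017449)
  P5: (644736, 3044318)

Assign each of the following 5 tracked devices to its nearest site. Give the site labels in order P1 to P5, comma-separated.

Kappa, Mu, Zeta, Mu, Alpha

P1 → Kappa (d²=148410344.00)
P2 → Mu (d²=125809457.00)
P3 → Zeta (d²=212448197.00)
P4 → Mu (d²=435631954.00)
P5 → Alpha (d²=673493762.00)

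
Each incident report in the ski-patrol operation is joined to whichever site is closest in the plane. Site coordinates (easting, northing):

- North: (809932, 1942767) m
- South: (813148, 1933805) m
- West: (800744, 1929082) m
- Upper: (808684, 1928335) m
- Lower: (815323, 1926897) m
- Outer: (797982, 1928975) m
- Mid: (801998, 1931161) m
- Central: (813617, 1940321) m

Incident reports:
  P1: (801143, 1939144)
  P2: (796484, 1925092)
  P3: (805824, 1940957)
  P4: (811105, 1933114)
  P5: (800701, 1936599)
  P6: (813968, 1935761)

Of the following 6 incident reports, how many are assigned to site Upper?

0

P1 → Mid
P2 → Outer
P3 → North
P4 → South
P5 → Mid
P6 → South
0 of the 6 go to Upper.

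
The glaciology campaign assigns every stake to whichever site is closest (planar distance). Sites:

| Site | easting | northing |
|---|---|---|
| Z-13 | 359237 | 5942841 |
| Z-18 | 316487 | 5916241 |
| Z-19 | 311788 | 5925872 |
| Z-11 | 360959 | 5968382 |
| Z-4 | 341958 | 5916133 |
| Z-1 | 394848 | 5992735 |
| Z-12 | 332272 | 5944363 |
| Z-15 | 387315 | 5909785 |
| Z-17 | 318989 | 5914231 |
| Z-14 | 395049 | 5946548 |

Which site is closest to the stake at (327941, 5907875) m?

Z-17

Squared distances to each site:
Z-13: 2202060772.000; Z-18: 201184072.000; Z-19: 584811418.000; Z-11: 4751285373.000; Z-4: 264670853.000; Z-1: 11677766249.000; Z-12: 1350131705.000; Z-15: 3528919976.000; Z-17: 120537040.000; Z-14: 5999084593.000.
Minimum at Z-17.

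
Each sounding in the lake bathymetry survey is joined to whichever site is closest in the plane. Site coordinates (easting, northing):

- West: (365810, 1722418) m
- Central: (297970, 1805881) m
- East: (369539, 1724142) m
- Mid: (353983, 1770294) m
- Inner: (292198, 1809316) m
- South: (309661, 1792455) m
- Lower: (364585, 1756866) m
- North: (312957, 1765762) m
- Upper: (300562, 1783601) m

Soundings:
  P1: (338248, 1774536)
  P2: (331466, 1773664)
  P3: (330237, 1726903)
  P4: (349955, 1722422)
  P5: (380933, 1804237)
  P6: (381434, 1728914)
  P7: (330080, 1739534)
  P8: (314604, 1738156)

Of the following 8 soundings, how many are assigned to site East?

P1 → Mid
P2 → North
P3 → West
P4 → West
P5 → Mid
P6 → East
P7 → North
P8 → North
1 of the 8 goes to East.

1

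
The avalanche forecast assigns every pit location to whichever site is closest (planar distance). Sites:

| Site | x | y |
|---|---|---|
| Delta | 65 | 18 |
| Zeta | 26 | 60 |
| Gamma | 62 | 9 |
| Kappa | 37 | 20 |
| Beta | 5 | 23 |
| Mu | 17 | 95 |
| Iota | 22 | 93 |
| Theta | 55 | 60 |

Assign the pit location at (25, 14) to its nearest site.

Squared distances to each site:
Delta: 1616.000; Zeta: 2117.000; Gamma: 1394.000; Kappa: 180.000; Beta: 481.000; Mu: 6625.000; Iota: 6250.000; Theta: 3016.000.
Minimum at Kappa.

Kappa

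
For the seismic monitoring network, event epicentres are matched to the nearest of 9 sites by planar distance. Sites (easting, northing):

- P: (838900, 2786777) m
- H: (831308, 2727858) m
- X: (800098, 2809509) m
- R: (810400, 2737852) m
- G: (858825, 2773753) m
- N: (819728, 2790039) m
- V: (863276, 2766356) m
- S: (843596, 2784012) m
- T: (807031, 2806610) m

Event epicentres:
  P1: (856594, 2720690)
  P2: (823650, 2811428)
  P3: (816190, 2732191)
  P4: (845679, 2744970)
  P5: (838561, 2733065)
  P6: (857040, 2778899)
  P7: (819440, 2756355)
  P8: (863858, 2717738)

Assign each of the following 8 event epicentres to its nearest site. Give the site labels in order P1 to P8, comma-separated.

P1 → H (d²=690762020.00)
P2 → T (d²=299404285.00)
P3 → R (d²=65571021.00)
P4 → H (d²=499346185.00)
P5 → H (d²=79718858.00)
P6 → G (d²=29667541.00)
P7 → R (d²=424082609.00)
P8 → H (d²=1161916900.00)

H, T, R, H, H, G, R, H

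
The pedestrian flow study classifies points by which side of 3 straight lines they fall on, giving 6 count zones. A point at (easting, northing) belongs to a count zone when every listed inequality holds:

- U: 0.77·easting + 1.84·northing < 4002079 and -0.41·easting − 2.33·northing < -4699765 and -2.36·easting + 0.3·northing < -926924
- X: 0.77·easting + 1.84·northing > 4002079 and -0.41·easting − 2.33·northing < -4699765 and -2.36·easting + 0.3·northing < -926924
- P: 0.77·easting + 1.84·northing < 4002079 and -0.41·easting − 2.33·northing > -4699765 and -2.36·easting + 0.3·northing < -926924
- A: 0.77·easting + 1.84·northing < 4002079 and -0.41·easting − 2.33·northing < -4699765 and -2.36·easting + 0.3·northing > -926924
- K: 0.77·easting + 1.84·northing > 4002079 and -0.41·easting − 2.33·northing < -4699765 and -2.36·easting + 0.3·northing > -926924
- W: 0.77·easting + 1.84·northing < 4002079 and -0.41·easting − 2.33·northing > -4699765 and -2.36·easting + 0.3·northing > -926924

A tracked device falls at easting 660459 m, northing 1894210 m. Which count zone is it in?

0.77·660459 + 1.84·1894210 = 3993899.830, which is < 4002079
-0.41·660459 − 2.33·1894210 = -4684297.490, which is > -4699765
-2.36·660459 + 0.3·1894210 = -990420.240, which is < -926924
This sign pattern matches P.

P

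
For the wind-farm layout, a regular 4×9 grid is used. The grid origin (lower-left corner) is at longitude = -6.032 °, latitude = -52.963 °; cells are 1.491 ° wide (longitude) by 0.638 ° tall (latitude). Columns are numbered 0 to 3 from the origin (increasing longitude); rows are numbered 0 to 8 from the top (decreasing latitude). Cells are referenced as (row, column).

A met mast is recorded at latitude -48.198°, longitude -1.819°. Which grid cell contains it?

(1, 2)

Column index: ⌊(-1.819 − -6.032) / 1.491⌋ = ⌊2.826⌋ = 2
Row offset from origin: ⌊(-48.198 − -52.963) / 0.638⌋ = ⌊7.469⌋ = 7 → row 1 (counted from top)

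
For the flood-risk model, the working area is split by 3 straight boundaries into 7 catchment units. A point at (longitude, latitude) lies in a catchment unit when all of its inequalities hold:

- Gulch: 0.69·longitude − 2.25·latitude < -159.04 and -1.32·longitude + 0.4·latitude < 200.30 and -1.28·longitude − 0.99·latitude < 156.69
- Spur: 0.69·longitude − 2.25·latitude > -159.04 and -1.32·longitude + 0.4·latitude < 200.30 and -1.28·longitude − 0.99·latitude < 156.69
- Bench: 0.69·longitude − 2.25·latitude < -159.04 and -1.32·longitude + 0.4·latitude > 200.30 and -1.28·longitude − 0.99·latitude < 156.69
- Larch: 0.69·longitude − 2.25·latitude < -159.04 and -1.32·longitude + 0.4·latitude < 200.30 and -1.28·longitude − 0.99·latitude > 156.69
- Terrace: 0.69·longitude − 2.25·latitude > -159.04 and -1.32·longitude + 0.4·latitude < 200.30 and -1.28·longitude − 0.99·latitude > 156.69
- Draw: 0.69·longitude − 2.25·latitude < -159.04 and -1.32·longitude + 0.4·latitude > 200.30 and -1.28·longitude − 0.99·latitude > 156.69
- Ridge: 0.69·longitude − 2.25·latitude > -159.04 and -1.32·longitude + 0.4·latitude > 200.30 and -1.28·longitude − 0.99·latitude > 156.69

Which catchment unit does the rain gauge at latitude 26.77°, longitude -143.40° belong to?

0.69·-143.40 − 2.25·26.77 = -159.178, which is < -159.04
-1.32·-143.40 + 0.4·26.77 = 199.996, which is < 200.30
-1.28·-143.40 − 0.99·26.77 = 157.050, which is > 156.69
This sign pattern matches Larch.

Larch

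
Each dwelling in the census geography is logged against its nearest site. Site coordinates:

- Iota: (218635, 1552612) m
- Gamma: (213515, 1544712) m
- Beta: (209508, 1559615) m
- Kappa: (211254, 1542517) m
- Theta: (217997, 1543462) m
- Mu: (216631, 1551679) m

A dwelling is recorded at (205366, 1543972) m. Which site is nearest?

Squared distances to each site:
Iota: 250715961.000; Gamma: 66953801.000; Beta: 261859613.000; Kappa: 36785569.000; Theta: 159802261.000; Mu: 186298074.000.
Minimum at Kappa.

Kappa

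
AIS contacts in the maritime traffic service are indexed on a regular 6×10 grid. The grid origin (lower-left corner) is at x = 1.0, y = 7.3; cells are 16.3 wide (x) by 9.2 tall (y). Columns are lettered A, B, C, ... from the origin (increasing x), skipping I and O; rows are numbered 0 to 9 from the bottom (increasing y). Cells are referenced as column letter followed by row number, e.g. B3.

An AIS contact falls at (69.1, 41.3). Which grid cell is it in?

Column index: ⌊(69.1 − 1.0) / 16.3⌋ = ⌊4.178⌋ = 4 → column E
Row offset from origin: ⌊(41.3 − 7.3) / 9.2⌋ = ⌊3.696⌋ = 3 → row 3

E3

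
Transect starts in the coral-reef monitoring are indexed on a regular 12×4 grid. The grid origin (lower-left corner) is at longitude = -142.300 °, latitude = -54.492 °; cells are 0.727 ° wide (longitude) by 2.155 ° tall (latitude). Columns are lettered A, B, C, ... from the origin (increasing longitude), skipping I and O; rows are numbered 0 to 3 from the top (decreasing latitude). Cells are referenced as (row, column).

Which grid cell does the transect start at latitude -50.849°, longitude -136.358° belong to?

(2, J)

Column index: ⌊(-136.358 − -142.300) / 0.727⌋ = ⌊8.173⌋ = 8 → column J
Row offset from origin: ⌊(-50.849 − -54.492) / 2.155⌋ = ⌊1.690⌋ = 1 → row 2 (counted from top)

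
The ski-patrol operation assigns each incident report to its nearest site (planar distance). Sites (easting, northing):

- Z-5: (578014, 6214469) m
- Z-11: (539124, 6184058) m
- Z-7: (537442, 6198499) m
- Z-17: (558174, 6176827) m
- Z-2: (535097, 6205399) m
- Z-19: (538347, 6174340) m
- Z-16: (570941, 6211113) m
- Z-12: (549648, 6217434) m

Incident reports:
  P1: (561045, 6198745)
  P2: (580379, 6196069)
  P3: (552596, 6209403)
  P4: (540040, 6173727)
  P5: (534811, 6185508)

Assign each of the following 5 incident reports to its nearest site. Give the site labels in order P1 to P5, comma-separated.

P1 → Z-16 (d²=250898240.00)
P2 → Z-16 (d²=315397780.00)
P3 → Z-12 (d²=73187665.00)
P4 → Z-19 (d²=3242018.00)
P5 → Z-11 (d²=20704469.00)

Z-16, Z-16, Z-12, Z-19, Z-11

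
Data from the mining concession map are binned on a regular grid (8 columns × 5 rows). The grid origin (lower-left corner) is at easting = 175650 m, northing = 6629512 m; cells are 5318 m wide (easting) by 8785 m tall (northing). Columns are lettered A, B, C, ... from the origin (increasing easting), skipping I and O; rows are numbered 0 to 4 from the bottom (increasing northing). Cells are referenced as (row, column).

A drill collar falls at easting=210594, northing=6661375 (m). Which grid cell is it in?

Column index: ⌊(210594 − 175650) / 5318⌋ = ⌊6.571⌋ = 6 → column G
Row offset from origin: ⌊(6661375 − 6629512) / 8785⌋ = ⌊3.627⌋ = 3 → row 3

(3, G)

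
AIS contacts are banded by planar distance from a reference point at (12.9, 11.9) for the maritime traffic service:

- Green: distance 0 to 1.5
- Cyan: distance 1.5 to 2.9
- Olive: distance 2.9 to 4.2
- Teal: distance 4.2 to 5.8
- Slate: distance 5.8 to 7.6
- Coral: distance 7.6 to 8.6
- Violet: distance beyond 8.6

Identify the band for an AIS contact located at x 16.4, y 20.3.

Violet

Distance = √((16.4−12.9)² + (20.3−11.9)²) = √(12.250 + 70.560) = 9.100.
8.6 ≤ 9.100 < ∞ → Violet.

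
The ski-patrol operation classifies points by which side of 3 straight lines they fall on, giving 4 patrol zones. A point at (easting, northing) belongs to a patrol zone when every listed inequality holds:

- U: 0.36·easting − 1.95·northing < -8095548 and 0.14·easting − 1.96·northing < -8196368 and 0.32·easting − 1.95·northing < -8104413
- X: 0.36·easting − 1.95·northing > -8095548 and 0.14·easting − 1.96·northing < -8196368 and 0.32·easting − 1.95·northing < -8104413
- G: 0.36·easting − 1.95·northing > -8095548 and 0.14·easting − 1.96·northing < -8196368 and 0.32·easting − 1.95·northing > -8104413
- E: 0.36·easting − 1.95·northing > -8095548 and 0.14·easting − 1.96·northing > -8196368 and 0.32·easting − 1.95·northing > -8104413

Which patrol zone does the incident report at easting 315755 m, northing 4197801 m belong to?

E

0.36·315755 − 1.95·4197801 = -8072040.150, which is > -8095548
0.14·315755 − 1.96·4197801 = -8183484.260, which is > -8196368
0.32·315755 − 1.95·4197801 = -8084670.350, which is > -8104413
This sign pattern matches E.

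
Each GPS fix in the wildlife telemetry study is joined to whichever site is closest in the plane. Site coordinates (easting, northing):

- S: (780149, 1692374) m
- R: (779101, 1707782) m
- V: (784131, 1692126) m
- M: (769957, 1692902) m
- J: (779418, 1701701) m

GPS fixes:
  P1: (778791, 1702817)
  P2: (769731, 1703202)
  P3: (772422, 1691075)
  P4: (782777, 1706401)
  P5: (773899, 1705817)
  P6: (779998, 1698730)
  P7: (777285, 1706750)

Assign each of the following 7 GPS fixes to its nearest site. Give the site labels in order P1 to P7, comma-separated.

P1 → J (d²=1638585.00)
P2 → J (d²=96090970.00)
P3 → M (d²=9414154.00)
P4 → R (d²=15420137.00)
P5 → R (d²=30922029.00)
P6 → J (d²=9163241.00)
P7 → R (d²=4362880.00)

J, J, M, R, R, J, R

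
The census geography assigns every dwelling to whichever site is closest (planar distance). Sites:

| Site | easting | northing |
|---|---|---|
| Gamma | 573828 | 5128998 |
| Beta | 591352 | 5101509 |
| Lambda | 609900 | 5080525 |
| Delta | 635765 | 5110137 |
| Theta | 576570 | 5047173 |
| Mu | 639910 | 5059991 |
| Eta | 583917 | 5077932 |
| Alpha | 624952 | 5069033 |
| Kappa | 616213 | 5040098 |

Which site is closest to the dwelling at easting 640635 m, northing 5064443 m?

Mu

Squared distances to each site:
Gamma: 8630523274.000; Beta: 3802702445.000; Lambda: 1203270949.000; Delta: 2111658536.000; Theta: 4402577125.000; Mu: 20345929.000; Eta: 3398884645.000; Alpha: 267024589.000; Kappa: 1189113109.000.
Minimum at Mu.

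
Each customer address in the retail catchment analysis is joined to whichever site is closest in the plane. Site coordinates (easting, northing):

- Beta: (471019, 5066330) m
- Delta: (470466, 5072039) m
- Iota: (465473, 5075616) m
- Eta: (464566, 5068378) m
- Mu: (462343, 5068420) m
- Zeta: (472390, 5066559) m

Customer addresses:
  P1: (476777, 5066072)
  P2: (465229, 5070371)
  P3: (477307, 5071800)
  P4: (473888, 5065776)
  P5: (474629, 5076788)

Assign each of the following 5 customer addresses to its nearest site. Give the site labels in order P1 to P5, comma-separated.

P1 → Zeta (d²=19482938.00)
P2 → Eta (d²=4411618.00)
P3 → Delta (d²=46856402.00)
P4 → Zeta (d²=2857093.00)
P5 → Delta (d²=39883570.00)

Zeta, Eta, Delta, Zeta, Delta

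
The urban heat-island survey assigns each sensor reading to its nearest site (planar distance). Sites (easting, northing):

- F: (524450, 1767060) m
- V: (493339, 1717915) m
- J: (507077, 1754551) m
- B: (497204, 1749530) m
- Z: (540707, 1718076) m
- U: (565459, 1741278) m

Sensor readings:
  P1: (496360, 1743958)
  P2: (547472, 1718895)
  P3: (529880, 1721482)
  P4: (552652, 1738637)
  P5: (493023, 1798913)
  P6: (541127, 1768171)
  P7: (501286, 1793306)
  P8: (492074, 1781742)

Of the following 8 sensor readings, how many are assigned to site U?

1

P1 → B
P2 → Z
P3 → Z
P4 → U
P5 → F
P6 → F
P7 → F
P8 → J
1 of the 8 goes to U.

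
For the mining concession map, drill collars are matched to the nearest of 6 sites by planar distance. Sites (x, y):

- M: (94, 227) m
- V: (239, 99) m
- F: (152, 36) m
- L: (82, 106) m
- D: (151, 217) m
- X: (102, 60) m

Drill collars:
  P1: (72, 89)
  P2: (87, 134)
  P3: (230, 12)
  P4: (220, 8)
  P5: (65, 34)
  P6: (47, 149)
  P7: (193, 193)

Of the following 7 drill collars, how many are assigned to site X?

1

P1 → L
P2 → L
P3 → F
P4 → F
P5 → X
P6 → L
P7 → D
1 of the 7 goes to X.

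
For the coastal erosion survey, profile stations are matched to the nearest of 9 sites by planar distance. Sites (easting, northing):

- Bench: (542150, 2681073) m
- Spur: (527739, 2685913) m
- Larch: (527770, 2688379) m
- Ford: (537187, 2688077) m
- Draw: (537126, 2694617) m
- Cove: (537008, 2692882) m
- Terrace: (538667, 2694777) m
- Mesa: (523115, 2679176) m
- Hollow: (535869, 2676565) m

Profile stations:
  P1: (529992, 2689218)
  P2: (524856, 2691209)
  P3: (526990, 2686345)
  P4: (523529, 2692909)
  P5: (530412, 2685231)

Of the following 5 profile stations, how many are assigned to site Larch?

P1 → Larch
P2 → Larch
P3 → Spur
P4 → Larch
P5 → Spur
3 of the 5 go to Larch.

3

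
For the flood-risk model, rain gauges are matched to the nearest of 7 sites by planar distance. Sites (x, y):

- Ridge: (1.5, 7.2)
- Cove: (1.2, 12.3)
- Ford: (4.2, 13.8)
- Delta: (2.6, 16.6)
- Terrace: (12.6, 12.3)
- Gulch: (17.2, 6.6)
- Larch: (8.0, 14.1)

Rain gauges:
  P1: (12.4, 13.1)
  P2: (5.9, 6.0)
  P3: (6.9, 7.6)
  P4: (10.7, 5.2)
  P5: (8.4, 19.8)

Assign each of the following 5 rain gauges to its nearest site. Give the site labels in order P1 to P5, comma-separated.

Terrace, Ridge, Ridge, Gulch, Larch

P1 → Terrace (d²=0.68)
P2 → Ridge (d²=20.80)
P3 → Ridge (d²=29.32)
P4 → Gulch (d²=44.21)
P5 → Larch (d²=32.65)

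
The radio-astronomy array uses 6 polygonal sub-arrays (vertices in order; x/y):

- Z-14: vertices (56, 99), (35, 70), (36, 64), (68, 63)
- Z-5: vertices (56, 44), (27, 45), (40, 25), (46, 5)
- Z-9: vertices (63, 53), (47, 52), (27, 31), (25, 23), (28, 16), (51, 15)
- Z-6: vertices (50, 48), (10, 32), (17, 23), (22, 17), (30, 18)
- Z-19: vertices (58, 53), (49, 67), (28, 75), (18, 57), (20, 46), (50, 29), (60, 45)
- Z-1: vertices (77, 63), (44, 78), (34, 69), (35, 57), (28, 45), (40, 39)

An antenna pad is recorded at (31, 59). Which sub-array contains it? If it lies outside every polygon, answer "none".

Cast a ray rightward from (31, 59). For each polygon, the edges (by vertex number in listed order) whose endpoints lie on opposite sides of y = 59, where each meets that height, and whether that is right or left of the point:
Z-14: no edge straddles that height → 0 crossings.
Z-5: no edge straddles that height → 0 crossings.
Z-9: no edge straddles that height → 0 crossings.
Z-6: no edge straddles that height → 0 crossings.
Z-19: 1–2 at x≈54.1 (right), 3–4 at x≈19.1 (left) → 1 crossing.
Z-1: 3–4 at x≈34.8 (right), 6–1 at x≈70.8 (right) → 2 crossings.
Only Z-19 has an odd count, so the point is inside Z-19.

Z-19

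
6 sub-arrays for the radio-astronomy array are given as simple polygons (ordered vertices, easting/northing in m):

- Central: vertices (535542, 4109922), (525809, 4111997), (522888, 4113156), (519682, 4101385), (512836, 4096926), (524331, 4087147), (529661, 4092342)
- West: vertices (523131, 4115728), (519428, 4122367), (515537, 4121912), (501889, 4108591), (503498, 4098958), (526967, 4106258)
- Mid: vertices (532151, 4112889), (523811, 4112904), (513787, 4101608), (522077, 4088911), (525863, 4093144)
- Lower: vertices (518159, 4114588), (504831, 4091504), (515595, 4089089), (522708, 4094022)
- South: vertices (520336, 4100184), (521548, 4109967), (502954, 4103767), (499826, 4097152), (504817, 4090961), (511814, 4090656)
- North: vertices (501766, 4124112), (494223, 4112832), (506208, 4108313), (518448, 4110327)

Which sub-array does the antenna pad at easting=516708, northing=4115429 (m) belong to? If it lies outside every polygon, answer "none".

West

Cast a ray rightward from (516708, 4115429). For each polygon, the edges (by vertex number in listed order) whose endpoints lie on opposite sides of northing = 4115429, where each meets that height, and whether that is right or left of the point:
Central: no edge straddles that height → 0 crossings.
West: 3–4 at easting≈508894.9 (left), 6–1 at easting≈523252.1 (right) → 1 crossing.
Mid: no edge straddles that height → 0 crossings.
Lower: no edge straddles that height → 0 crossings.
South: no edge straddles that height → 0 crossings.
North: 1–2 at easting≈495959.6 (left), 4–1 at easting≈512273.8 (left) → 0 crossings.
Only West has an odd count, so the point is inside West.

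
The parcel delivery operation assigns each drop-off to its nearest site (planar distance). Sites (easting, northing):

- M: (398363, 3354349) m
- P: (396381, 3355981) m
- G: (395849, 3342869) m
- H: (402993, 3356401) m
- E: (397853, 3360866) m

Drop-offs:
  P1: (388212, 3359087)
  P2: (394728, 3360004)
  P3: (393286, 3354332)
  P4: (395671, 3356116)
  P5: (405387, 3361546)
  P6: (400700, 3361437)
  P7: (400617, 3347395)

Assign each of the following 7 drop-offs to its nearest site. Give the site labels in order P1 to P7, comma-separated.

P1 → P (d²=76379797.00)
P2 → E (d²=10508669.00)
P3 → P (d²=12298226.00)
P4 → P (d²=522325.00)
P5 → H (d²=32202261.00)
P6 → E (d²=8431450.00)
P7 → G (d²=43218500.00)

P, E, P, P, H, E, G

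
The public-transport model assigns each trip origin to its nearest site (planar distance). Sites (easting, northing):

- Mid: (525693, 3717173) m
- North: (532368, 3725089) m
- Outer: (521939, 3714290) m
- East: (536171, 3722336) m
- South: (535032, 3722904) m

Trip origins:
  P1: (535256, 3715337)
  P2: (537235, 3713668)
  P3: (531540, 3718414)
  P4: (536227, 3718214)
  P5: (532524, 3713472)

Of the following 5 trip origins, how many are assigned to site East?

3

P1 → East
P2 → East
P3 → South
P4 → East
P5 → Mid
3 of the 5 go to East.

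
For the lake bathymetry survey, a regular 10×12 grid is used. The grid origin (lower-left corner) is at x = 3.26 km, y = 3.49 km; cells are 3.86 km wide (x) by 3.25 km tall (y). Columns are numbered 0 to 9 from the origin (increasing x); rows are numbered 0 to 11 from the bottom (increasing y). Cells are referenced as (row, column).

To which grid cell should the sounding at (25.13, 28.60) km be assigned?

(7, 5)

Column index: ⌊(25.13 − 3.26) / 3.86⌋ = ⌊5.666⌋ = 5
Row offset from origin: ⌊(28.60 − 3.49) / 3.25⌋ = ⌊7.726⌋ = 7 → row 7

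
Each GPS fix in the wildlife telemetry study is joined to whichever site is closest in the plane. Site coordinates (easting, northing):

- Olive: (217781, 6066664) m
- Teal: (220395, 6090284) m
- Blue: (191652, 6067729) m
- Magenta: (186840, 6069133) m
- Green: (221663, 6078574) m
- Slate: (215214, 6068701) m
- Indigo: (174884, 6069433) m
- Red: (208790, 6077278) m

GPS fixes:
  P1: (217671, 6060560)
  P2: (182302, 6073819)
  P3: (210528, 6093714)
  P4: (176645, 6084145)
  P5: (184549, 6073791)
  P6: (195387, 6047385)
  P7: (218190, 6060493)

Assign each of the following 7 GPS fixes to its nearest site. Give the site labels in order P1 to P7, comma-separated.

Olive, Magenta, Teal, Indigo, Magenta, Blue, Olive

P1 → Olive (d²=37270916.00)
P2 → Magenta (d²=42552040.00)
P3 → Teal (d²=109122589.00)
P4 → Indigo (d²=219544065.00)
P5 → Magenta (d²=26945645.00)
P6 → Blue (d²=427828561.00)
P7 → Olive (d²=38248522.00)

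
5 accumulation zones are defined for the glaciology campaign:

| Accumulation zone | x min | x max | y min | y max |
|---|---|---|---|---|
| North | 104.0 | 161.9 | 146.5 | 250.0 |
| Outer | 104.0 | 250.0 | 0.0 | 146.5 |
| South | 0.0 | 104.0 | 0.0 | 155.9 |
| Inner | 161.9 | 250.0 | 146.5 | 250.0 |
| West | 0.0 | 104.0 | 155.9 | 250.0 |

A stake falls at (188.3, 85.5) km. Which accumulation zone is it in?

Outer

The point has x = 188.3 and y = 85.5.
Only Outer satisfies 104.0 ≤ x ≤ 250.0 and 0.0 ≤ y ≤ 146.5.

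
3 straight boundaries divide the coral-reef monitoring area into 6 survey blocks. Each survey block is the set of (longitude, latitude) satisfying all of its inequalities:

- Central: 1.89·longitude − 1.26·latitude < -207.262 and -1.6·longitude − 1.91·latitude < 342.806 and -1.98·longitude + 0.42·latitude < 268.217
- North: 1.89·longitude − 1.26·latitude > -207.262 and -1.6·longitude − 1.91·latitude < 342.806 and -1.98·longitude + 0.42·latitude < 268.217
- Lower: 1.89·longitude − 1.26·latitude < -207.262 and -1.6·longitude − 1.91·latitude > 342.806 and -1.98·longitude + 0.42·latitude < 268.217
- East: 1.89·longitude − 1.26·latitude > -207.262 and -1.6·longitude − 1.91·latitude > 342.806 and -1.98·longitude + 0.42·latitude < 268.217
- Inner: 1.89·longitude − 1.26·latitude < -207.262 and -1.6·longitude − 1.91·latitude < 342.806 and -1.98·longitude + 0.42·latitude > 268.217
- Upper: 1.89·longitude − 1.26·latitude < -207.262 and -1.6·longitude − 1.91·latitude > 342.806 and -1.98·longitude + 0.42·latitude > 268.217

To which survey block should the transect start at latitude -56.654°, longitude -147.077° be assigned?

1.89·-147.077 − 1.26·-56.654 = -206.591, which is > -207.262
-1.6·-147.077 − 1.91·-56.654 = 343.532, which is > 342.806
-1.98·-147.077 + 0.42·-56.654 = 267.418, which is < 268.217
This sign pattern matches East.

East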